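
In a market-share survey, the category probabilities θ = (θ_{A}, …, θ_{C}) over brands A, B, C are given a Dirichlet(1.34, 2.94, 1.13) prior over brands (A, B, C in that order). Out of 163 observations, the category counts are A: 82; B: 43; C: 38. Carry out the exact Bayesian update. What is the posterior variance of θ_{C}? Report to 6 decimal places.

0.001053

The Dirichlet prior is conjugate to the Multinomial likelihood: each posterior αⱼ = prior αⱼ + observed count nⱼ.
Posterior concentration: (83.34, 45.94, 39.13), total = 168.41.
Var[θ_j] = α_j(Σα−α_j)/((Σα)²(Σα+1)) = 39.13·129.28/(168.41²·169.41) = 0.001053.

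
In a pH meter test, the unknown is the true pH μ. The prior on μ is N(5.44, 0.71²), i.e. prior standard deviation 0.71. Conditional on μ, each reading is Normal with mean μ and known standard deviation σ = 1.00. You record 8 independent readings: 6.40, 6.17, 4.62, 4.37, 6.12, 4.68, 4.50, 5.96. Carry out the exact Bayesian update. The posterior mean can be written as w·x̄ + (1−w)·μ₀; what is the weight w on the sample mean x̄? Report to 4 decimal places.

For Normal data with known variance σ², a Normal(μ₀, σ₀²) prior on μ is conjugate. Posterior precision = 1/σ₀² + n/σ²; posterior mean is the precision-weighted average of μ₀ and x̄.
σ₀² = 0.71² = 0.5041, σ² = 1.00² = 1. Prior precision 1/σ₀² = 1/0.5041; data precision n/σ² = 8/1.
w = (n/σ²)/(1/σ₀² + n/σ²) = n·σ₀²/(σ² + n·σ₀²) = 8·0.5041/(1 + 8·0.5041) = 4.0328/5.0328 = 0.8013.

0.8013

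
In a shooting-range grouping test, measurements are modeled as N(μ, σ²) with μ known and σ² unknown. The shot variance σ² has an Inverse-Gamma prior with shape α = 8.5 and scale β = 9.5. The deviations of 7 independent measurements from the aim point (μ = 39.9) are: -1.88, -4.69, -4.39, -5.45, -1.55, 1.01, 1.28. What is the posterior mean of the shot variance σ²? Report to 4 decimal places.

4.4803

With known mean μ and an Inverse-Gamma(α, β) prior on σ², the Normal likelihood is conjugate: posterior is Inv-Gamma(α + n/2, β + Σ(xᵢ−μ)²/2).
Σ(xᵢ−μ)² = (-1.88)² + (-4.69)² + (-4.39)² + (-5.45)² + (-1.55)² + (1.01)² + (1.28)² = 79.5661.
Posterior: Inv-Gamma(8.5 + 7/2, 9.5 + 79.5661/2) = Inv-Gamma(12.00, 49.28305).
E[σ²|data] = β/(α−1) = 49.28305/11.00 = 4.4803.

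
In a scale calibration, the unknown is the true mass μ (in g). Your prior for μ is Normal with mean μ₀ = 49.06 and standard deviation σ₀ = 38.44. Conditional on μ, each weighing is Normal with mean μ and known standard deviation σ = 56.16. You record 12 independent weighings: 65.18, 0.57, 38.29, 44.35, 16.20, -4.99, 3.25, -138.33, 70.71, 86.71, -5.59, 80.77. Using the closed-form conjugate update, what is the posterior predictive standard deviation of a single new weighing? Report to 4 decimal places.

For Normal data with known variance σ², a Normal(μ₀, σ₀²) prior on μ is conjugate. Posterior precision = 1/σ₀² + n/σ²; posterior mean is the precision-weighted average of μ₀ and x̄.
σ₀² = 38.44² = 1477.6336, σ² = 56.16² = 3153.9456; σ² + n·σ₀² = 3153.9456 + 12·1477.6336 = 20885.5488.
Posterior precision = 1/σ₀² + n/σ² = 1/1477.6336 + 12/3153.9456 = (σ² + n·σ₀²)/(σ₀²σ²) = 20885.5488/(1477.6336·3153.9456); posterior variance σₙ² = σ₀²σ²/(σ² + n·σ₀²) = 1477.6336·3153.9456/20885.5488 = 223.138785.
Predictive variance for one new observation = σₙ² + σ² = 1477.6336·3153.9456/20885.5488 + 3153.9456 = σ²·(σ₀² + 20885.5488)/20885.5488 = 3153.9456·22363.1824/20885.5488 = 3377.084385; SD = √(3153.9456·22363.1824/20885.5488) = 58.1127.

58.1127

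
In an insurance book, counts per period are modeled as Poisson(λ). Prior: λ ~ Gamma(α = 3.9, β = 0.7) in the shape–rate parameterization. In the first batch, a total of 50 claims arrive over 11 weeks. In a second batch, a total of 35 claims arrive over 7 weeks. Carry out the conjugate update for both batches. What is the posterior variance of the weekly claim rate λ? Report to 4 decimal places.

0.2542

With a Gamma(shape α, rate β) prior, the Poisson likelihood is conjugate: the posterior is Gamma(α + ΣXᵢ, β + n).
After batch 1: Gamma(α+S, β+n) = Gamma(3.9+50, 0.7+11) = Gamma(53.9, 11.7).
After batch 2: Gamma(α+S, β+n) = Gamma(53.9+35, 11.7+7) = Gamma(88.9, 18.7).
Var = α/β² = 88.9/18.7² = 0.2542.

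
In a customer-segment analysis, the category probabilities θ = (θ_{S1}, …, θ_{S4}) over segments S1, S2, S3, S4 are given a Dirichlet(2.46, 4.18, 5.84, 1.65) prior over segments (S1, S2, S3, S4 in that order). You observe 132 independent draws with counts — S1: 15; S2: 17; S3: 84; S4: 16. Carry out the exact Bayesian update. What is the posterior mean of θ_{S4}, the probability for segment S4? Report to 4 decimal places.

The Dirichlet prior is conjugate to the Multinomial likelihood: each posterior αⱼ = prior αⱼ + observed count nⱼ.
Posterior concentration: (17.46, 21.18, 89.84, 17.65), total = 146.13.
E[θ_{S4}|data] = α_{S4}/Σα = 17.65/146.13 = 0.1208.

0.1208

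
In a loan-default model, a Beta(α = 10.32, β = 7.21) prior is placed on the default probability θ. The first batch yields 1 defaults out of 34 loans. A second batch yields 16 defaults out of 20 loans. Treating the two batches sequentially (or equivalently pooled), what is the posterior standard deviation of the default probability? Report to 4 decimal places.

The Beta prior is conjugate to a Binomial/Bernoulli likelihood; the update adds successes to α and failures to β.
After batch 1: Beta(10.32+1, 7.21+33) = Beta(11.32, 40.21).
After batch 2: Beta(11.32+16, 40.21+4) = Beta(27.32, 44.21).
Var = αβ/((α+β)²(α+β+1)) = 27.32·44.21/(71.53²·72.53) = 0.00325467; SD = √0.00325467 = 0.0570.

0.0570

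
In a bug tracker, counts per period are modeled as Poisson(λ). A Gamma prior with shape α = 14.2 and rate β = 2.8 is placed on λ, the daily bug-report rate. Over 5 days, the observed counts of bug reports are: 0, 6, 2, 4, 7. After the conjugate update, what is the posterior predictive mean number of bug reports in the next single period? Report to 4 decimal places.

4.2564

With a Gamma(shape α, rate β) prior, the Poisson likelihood is conjugate: the posterior is Gamma(α + ΣXᵢ, β + n).
Sum of counts S = 19 over n = 5 days.
Posterior: Gamma(α+S, β+n) = Gamma(14.2+19, 2.8+5) = Gamma(33.2, 7.8).
The predictive distribution for one future period is NegBinom with mean α/β = 4.2564.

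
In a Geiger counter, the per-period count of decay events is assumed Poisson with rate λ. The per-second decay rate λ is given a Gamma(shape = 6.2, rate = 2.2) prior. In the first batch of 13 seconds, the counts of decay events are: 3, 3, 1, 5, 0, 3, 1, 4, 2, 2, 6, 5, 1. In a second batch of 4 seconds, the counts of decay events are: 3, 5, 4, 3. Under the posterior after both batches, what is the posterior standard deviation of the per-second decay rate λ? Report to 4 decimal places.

0.3939

With a Gamma(shape α, rate β) prior, the Poisson likelihood is conjugate: the posterior is Gamma(α + ΣXᵢ, β + n).
Batch 1: sum of counts S = 36 over n = 13 seconds.
After batch 1: Gamma(α+S, β+n) = Gamma(6.2+36, 2.2+13) = Gamma(42.2, 15.2).
Batch 2: sum of counts S = 15 over n = 4 seconds.
After batch 2: Gamma(α+S, β+n) = Gamma(42.2+15, 15.2+4) = Gamma(57.2, 19.2).
SD = √α/β = √57.2/19.2 = 0.3939.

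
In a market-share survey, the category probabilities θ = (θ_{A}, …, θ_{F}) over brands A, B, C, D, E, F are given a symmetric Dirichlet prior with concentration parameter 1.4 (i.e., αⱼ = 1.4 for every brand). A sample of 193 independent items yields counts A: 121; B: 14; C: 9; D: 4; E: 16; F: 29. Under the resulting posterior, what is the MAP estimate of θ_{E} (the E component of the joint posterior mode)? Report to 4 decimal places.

The Dirichlet prior is conjugate to the Multinomial likelihood: each posterior αⱼ = prior αⱼ + observed count nⱼ.
Posterior concentration: (122.4, 15.4, 10.4, 5.4, 17.4, 30.4), total = 201.4.
Joint mode component: (α_{E}−1)/(Σα−K) = 16.4/195.4 = 0.0839.

0.0839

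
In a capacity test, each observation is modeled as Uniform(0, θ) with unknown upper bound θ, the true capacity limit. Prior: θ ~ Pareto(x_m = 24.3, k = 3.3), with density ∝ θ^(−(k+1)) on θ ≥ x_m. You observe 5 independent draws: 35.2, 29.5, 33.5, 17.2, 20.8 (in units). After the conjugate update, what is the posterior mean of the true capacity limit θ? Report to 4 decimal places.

40.0219

A Pareto(scale x_m, shape k) prior on the upper bound θ of Uniform(0, θ) is conjugate: posterior is Pareto(max(x_m, max xᵢ), k + n).
Sample maximum = 35.2; prior scale x_m = 24.3 → posterior scale = max = 35.2.
Posterior shape = 3.3 + 5 = 8.3.
E[θ|data] = k·x_m/(k−1) = 8.3·35.2/7.3 = 40.0219.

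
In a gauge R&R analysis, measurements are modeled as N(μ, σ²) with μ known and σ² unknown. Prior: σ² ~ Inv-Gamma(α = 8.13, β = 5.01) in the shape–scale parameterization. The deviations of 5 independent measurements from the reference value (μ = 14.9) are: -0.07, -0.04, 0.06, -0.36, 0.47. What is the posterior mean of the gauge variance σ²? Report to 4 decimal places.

With known mean μ and an Inverse-Gamma(α, β) prior on σ², the Normal likelihood is conjugate: posterior is Inv-Gamma(α + n/2, β + Σ(xᵢ−μ)²/2).
Σ(xᵢ−μ)² = (-0.07)² + (-0.04)² + (0.06)² + (-0.36)² + (0.47)² = 0.3606.
Posterior: Inv-Gamma(8.13 + 5/2, 5.01 + 0.3606/2) = Inv-Gamma(10.63, 5.19030).
E[σ²|data] = β/(α−1) = 5.19030/9.63 = 0.5390.

0.5390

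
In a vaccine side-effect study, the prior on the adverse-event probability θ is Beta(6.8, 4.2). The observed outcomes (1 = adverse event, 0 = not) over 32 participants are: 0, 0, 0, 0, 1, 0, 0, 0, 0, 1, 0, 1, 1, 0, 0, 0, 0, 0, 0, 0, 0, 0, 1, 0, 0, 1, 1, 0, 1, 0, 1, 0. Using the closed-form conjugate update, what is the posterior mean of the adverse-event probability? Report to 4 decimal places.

The Beta prior is conjugate to a Binomial/Bernoulli likelihood; the update adds successes to α and failures to β.
Posterior: Beta(α+k, β+n−k) = Beta(6.8+9, 4.2+23) = Beta(15.8, 27.2).
Posterior mean = α/(α+β) = 15.8/43.0 = 0.3674.

0.3674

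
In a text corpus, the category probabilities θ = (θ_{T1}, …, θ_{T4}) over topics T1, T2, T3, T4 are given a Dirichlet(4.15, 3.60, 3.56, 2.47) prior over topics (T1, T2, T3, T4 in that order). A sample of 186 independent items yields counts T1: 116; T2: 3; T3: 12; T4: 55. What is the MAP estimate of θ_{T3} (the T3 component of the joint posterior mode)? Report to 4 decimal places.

The Dirichlet prior is conjugate to the Multinomial likelihood: each posterior αⱼ = prior αⱼ + observed count nⱼ.
Posterior concentration: (120.15, 6.60, 15.56, 57.47), total = 199.78.
Joint mode component: (α_{T3}−1)/(Σα−K) = 14.56/195.78 = 0.0744.

0.0744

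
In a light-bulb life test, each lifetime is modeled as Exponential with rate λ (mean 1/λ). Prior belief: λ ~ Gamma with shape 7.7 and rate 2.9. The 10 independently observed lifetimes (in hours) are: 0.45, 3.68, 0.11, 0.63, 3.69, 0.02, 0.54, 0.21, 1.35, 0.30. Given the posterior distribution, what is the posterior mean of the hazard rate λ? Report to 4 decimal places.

1.2752

With a Gamma(shape α, rate β) prior on the exponential rate λ, the posterior after n observations with total T = Σxᵢ is Gamma(α+n, β+T).
Sum of observations T = 10.98 hours; n = 10.
Posterior: Gamma(7.7+10, 2.9+10.98) = Gamma(17.7, 13.88).
Posterior mean of λ = α/β = 17.7/13.88 = 1.2752.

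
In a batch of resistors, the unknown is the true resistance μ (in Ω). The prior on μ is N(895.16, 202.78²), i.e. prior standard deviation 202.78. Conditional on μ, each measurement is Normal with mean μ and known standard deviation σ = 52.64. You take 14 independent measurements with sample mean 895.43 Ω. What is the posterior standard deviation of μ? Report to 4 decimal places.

14.0349

For Normal data with known variance σ², a Normal(μ₀, σ₀²) prior on μ is conjugate. Posterior precision = 1/σ₀² + n/σ²; posterior mean is the precision-weighted average of μ₀ and x̄.
σ₀² = 202.78² = 41119.7284, σ² = 52.64² = 2770.9696; σ² + n·σ₀² = 2770.9696 + 14·41119.7284 = 578447.1672.
Posterior precision = 1/σ₀² + n/σ² = 1/41119.7284 + 14/2770.9696 = (σ² + n·σ₀²)/(σ₀²σ²) = 578447.1672/(41119.7284·2770.9696); posterior variance σₙ² = σ₀²σ²/(σ² + n·σ₀²) = 41119.7284·2770.9696/578447.1672 = 196.978261.
Posterior SD = √σₙ² = √(41119.7284·2770.9696/578447.1672) = 14.0349.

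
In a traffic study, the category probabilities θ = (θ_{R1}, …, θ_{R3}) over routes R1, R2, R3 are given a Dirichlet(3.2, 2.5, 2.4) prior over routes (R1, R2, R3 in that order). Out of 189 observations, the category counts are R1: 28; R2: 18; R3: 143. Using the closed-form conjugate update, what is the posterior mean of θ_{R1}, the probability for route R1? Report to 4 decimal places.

The Dirichlet prior is conjugate to the Multinomial likelihood: each posterior αⱼ = prior αⱼ + observed count nⱼ.
Posterior concentration: (31.2, 20.5, 145.4), total = 197.1.
E[θ_{R1}|data] = α_{R1}/Σα = 31.2/197.1 = 0.1583.

0.1583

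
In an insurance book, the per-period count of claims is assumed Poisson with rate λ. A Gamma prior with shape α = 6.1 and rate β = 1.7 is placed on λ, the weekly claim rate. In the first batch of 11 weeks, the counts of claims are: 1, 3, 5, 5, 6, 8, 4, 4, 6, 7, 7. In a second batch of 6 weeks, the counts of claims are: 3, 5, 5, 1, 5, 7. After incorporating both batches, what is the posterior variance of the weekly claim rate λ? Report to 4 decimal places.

0.2519

With a Gamma(shape α, rate β) prior, the Poisson likelihood is conjugate: the posterior is Gamma(α + ΣXᵢ, β + n).
Batch 1: sum of counts S = 56 over n = 11 weeks.
After batch 1: Gamma(α+S, β+n) = Gamma(6.1+56, 1.7+11) = Gamma(62.1, 12.7).
Batch 2: sum of counts S = 26 over n = 6 weeks.
After batch 2: Gamma(α+S, β+n) = Gamma(62.1+26, 12.7+6) = Gamma(88.1, 18.7).
Var = α/β² = 88.1/18.7² = 0.2519.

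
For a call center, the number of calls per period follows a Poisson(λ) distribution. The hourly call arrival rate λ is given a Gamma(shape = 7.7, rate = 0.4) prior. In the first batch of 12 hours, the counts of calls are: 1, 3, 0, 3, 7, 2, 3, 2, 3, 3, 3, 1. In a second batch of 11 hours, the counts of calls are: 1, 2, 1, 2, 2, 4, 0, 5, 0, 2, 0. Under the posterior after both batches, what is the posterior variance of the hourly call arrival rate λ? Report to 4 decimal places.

With a Gamma(shape α, rate β) prior, the Poisson likelihood is conjugate: the posterior is Gamma(α + ΣXᵢ, β + n).
Batch 1: sum of counts S = 31 over n = 12 hours.
After batch 1: Gamma(α+S, β+n) = Gamma(7.7+31, 0.4+12) = Gamma(38.7, 12.4).
Batch 2: sum of counts S = 19 over n = 11 hours.
After batch 2: Gamma(α+S, β+n) = Gamma(38.7+19, 12.4+11) = Gamma(57.7, 23.4).
Var = α/β² = 57.7/23.4² = 0.1054.

0.1054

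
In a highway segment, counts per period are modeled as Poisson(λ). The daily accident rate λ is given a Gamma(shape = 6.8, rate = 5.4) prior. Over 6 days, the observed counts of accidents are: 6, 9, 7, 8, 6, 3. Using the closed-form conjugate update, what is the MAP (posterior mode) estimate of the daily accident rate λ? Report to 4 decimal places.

3.9298

With a Gamma(shape α, rate β) prior, the Poisson likelihood is conjugate: the posterior is Gamma(α + ΣXᵢ, β + n).
Sum of counts S = 39 over n = 6 days.
Posterior: Gamma(α+S, β+n) = Gamma(6.8+39, 5.4+6) = Gamma(45.8, 11.4).
Mode of Gamma(α,β) for α≥1 is (α−1)/β = 44.8/11.4 = 3.9298.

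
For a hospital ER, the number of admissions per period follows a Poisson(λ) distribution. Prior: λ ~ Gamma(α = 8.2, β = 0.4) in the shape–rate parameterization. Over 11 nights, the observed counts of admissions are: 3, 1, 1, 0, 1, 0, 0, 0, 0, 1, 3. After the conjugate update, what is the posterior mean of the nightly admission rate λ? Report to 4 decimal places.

With a Gamma(shape α, rate β) prior, the Poisson likelihood is conjugate: the posterior is Gamma(α + ΣXᵢ, β + n).
Sum of counts S = 10 over n = 11 nights.
Posterior: Gamma(α+S, β+n) = Gamma(8.2+10, 0.4+11) = Gamma(18.2, 11.4).
Posterior mean = α/β = 18.2/11.4 = 1.5965.

1.5965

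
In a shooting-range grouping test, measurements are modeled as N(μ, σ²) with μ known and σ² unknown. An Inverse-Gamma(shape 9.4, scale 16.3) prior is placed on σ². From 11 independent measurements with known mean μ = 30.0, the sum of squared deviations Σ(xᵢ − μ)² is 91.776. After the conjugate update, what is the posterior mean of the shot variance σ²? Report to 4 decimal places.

With known mean μ and an Inverse-Gamma(α, β) prior on σ², the Normal likelihood is conjugate: posterior is Inv-Gamma(α + n/2, β + Σ(xᵢ−μ)²/2).
Posterior: Inv-Gamma(9.4 + 11/2, 16.3 + 91.776/2) = Inv-Gamma(14.90, 62.1880).
E[σ²|data] = β/(α−1) = 62.1880/13.90 = 4.4740.

4.4740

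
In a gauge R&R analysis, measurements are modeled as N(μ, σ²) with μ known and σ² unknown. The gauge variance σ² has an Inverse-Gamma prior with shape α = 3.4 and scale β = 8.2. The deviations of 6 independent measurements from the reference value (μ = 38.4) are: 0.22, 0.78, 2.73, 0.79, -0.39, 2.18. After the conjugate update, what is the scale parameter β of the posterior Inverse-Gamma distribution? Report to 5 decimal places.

15.01915

With known mean μ and an Inverse-Gamma(α, β) prior on σ², the Normal likelihood is conjugate: posterior is Inv-Gamma(α + n/2, β + Σ(xᵢ−μ)²/2).
Σ(xᵢ−μ)² = (0.22)² + (0.78)² + (2.73)² + (0.79)² + (-0.39)² + (2.18)² = 13.6383.
Posterior: Inv-Gamma(3.4 + 6/2, 8.2 + 13.6383/2) = Inv-Gamma(6.40, 15.01915).
Posterior β = 15.01915.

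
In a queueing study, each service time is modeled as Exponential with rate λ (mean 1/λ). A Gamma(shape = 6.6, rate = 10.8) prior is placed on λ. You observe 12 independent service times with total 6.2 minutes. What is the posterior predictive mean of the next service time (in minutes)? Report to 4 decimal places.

0.9659

With a Gamma(shape α, rate β) prior on the exponential rate λ, the posterior after n observations with total T = Σxᵢ is Gamma(α+n, β+T).
Posterior: Gamma(6.6+12, 10.8+6.2) = Gamma(18.6, 17.0).
The predictive distribution for the next observation is Lomax; its mean is β/(α−1) = 17.0/17.6 = 0.9659.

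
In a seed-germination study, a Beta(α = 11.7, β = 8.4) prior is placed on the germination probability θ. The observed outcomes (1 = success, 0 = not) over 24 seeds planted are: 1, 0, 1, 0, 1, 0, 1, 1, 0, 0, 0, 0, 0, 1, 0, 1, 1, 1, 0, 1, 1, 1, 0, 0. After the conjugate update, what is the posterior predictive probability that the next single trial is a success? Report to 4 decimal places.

The Beta prior is conjugate to a Binomial/Bernoulli likelihood; the update adds successes to α and failures to β.
Posterior: Beta(α+k, β+n−k) = Beta(11.7+12, 8.4+12) = Beta(23.7, 20.4).
For a single future Bernoulli trial, P(success | data) = α/(α+β) = 0.5374.

0.5374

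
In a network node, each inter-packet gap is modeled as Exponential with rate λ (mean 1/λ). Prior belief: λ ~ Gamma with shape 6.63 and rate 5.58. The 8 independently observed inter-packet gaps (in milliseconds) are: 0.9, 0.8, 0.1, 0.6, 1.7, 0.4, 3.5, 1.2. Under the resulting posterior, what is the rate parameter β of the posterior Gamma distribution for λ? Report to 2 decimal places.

14.78

With a Gamma(shape α, rate β) prior on the exponential rate λ, the posterior after n observations with total T = Σxᵢ is Gamma(α+n, β+T).
Sum of observations T = 9.2 milliseconds; n = 8.
Posterior: Gamma(6.63+8, 5.58+9.2) = Gamma(14.63, 14.78).
Posterior β = 14.78.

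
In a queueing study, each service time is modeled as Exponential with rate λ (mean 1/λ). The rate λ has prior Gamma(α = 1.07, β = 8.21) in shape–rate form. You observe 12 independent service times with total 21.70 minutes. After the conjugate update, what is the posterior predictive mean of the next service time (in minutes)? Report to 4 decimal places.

With a Gamma(shape α, rate β) prior on the exponential rate λ, the posterior after n observations with total T = Σxᵢ is Gamma(α+n, β+T).
Posterior: Gamma(1.07+12, 8.21+21.70) = Gamma(13.07, 29.91).
The predictive distribution for the next observation is Lomax; its mean is β/(α−1) = 29.91/12.07 = 2.4780.

2.4780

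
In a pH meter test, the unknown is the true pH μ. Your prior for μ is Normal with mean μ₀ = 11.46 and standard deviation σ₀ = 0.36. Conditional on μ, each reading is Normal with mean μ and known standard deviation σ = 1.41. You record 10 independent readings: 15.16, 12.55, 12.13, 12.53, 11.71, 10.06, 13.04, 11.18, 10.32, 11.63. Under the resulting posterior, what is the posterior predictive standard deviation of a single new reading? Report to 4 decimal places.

For Normal data with known variance σ², a Normal(μ₀, σ₀²) prior on μ is conjugate. Posterior precision = 1/σ₀² + n/σ²; posterior mean is the precision-weighted average of μ₀ and x̄.
σ₀² = 0.36² = 0.1296, σ² = 1.41² = 1.9881; σ² + n·σ₀² = 1.9881 + 10·0.1296 = 3.2841.
Posterior precision = 1/σ₀² + n/σ² = 1/0.1296 + 10/1.9881 = (σ² + n·σ₀²)/(σ₀²σ²) = 3.2841/(0.1296·1.9881); posterior variance σₙ² = σ₀²σ²/(σ² + n·σ₀²) = 0.1296·1.9881/3.2841 = 0.078456.
Predictive variance for one new observation = σₙ² + σ² = 0.1296·1.9881/3.2841 + 1.9881 = σ²·(σ₀² + 3.2841)/3.2841 = 1.9881·3.4137/3.2841 = 2.066556; SD = √(1.9881·3.4137/3.2841) = 1.4376.

1.4376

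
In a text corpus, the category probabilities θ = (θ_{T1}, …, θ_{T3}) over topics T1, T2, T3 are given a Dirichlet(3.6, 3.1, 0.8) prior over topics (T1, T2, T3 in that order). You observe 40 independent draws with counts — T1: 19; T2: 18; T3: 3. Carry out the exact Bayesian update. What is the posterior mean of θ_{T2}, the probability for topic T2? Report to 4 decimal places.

0.4442

The Dirichlet prior is conjugate to the Multinomial likelihood: each posterior αⱼ = prior αⱼ + observed count nⱼ.
Posterior concentration: (22.6, 21.1, 3.8), total = 47.5.
E[θ_{T2}|data] = α_{T2}/Σα = 21.1/47.5 = 0.4442.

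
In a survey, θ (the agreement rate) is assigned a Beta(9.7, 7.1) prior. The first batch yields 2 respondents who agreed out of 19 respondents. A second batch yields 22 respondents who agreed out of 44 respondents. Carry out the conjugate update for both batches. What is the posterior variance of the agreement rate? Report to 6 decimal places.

0.003019

The Beta prior is conjugate to a Binomial/Bernoulli likelihood; the update adds successes to α and failures to β.
After batch 1: Beta(9.7+2, 7.1+17) = Beta(11.7, 24.1).
After batch 2: Beta(11.7+22, 24.1+22) = Beta(33.7, 46.1).
Var = αβ/((α+β)²(α+β+1)) = 33.7·46.1/(79.8²·80.8) = 0.003019.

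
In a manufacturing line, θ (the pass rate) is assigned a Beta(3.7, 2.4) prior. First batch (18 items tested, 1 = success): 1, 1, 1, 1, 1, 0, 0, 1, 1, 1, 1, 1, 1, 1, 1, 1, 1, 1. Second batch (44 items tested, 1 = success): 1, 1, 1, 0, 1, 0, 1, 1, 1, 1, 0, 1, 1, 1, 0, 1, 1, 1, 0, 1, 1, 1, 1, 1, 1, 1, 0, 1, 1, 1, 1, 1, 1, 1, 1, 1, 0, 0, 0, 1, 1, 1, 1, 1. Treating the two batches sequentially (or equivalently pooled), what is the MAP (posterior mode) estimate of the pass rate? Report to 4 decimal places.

The Beta prior is conjugate to a Binomial/Bernoulli likelihood; the update adds successes to α and failures to β.
After batch 1: Beta(3.7+16, 2.4+2) = Beta(19.7, 4.4).
After batch 2: Beta(19.7+35, 4.4+9) = Beta(54.7, 13.4).
Mode of Beta(a,b) for a,b>1 is (a−1)/(a+b−2) = 53.7/66.1 = 0.8124.

0.8124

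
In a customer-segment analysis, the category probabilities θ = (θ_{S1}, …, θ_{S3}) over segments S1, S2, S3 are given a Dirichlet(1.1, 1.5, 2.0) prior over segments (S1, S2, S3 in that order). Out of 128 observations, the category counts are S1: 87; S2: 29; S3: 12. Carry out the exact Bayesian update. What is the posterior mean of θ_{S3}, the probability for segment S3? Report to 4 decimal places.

The Dirichlet prior is conjugate to the Multinomial likelihood: each posterior αⱼ = prior αⱼ + observed count nⱼ.
Posterior concentration: (88.1, 30.5, 14.0), total = 132.6.
E[θ_{S3}|data] = α_{S3}/Σα = 14.0/132.6 = 0.1056.

0.1056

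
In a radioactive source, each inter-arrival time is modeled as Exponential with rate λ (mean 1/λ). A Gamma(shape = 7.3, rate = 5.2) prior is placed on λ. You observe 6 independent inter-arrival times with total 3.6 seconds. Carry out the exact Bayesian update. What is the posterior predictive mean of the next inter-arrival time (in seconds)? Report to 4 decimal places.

0.7154

With a Gamma(shape α, rate β) prior on the exponential rate λ, the posterior after n observations with total T = Σxᵢ is Gamma(α+n, β+T).
Posterior: Gamma(7.3+6, 5.2+3.6) = Gamma(13.3, 8.8).
The predictive distribution for the next observation is Lomax; its mean is β/(α−1) = 8.8/12.3 = 0.7154.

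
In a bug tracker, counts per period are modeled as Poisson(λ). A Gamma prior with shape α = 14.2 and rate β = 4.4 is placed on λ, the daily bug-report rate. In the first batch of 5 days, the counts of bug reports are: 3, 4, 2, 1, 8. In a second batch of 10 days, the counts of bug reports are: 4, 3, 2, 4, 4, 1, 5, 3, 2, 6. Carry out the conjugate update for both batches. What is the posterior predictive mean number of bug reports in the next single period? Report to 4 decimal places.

3.4124

With a Gamma(shape α, rate β) prior, the Poisson likelihood is conjugate: the posterior is Gamma(α + ΣXᵢ, β + n).
Batch 1: sum of counts S = 18 over n = 5 days.
After batch 1: Gamma(α+S, β+n) = Gamma(14.2+18, 4.4+5) = Gamma(32.2, 9.4).
Batch 2: sum of counts S = 34 over n = 10 days.
After batch 2: Gamma(α+S, β+n) = Gamma(32.2+34, 9.4+10) = Gamma(66.2, 19.4).
The predictive distribution for one future period is NegBinom with mean α/β = 3.4124.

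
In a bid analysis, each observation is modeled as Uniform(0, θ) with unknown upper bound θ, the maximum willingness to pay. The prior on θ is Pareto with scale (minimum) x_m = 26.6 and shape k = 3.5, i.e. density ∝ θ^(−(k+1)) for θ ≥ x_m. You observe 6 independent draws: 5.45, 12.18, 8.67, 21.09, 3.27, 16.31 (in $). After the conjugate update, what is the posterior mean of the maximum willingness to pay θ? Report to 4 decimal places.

29.7294

A Pareto(scale x_m, shape k) prior on the upper bound θ of Uniform(0, θ) is conjugate: posterior is Pareto(max(x_m, max xᵢ), k + n).
Sample maximum = 21.09; prior scale x_m = 26.6 → posterior scale = max = 26.60.
Posterior shape = 3.5 + 6 = 9.5.
E[θ|data] = k·x_m/(k−1) = 9.5·26.60/8.5 = 29.7294.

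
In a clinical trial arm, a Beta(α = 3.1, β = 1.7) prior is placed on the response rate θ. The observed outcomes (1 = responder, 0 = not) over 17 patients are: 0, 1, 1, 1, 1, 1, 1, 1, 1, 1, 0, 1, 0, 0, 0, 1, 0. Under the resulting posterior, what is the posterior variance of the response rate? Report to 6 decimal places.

0.010020

The Beta prior is conjugate to a Binomial/Bernoulli likelihood; the update adds successes to α and failures to β.
Posterior: Beta(α+k, β+n−k) = Beta(3.1+11, 1.7+6) = Beta(14.1, 7.7).
Var = αβ/((α+β)²(α+β+1)) = 14.1·7.7/(21.8²·22.8) = 0.010020.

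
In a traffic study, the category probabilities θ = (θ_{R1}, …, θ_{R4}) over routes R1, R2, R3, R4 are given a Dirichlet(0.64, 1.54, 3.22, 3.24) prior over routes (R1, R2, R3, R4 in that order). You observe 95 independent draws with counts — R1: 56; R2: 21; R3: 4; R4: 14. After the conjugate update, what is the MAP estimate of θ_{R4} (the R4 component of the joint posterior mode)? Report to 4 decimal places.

0.1630

The Dirichlet prior is conjugate to the Multinomial likelihood: each posterior αⱼ = prior αⱼ + observed count nⱼ.
Posterior concentration: (56.64, 22.54, 7.22, 17.24), total = 103.64.
Joint mode component: (α_{R4}−1)/(Σα−K) = 16.24/99.64 = 0.1630.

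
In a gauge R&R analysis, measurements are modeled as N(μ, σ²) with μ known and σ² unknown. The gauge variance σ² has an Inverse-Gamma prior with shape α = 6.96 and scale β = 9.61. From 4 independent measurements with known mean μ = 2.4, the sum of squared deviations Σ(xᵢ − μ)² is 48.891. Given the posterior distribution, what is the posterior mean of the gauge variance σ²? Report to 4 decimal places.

4.2783

With known mean μ and an Inverse-Gamma(α, β) prior on σ², the Normal likelihood is conjugate: posterior is Inv-Gamma(α + n/2, β + Σ(xᵢ−μ)²/2).
Posterior: Inv-Gamma(6.96 + 4/2, 9.61 + 48.891/2) = Inv-Gamma(8.96, 34.0555).
E[σ²|data] = β/(α−1) = 34.0555/7.96 = 4.2783.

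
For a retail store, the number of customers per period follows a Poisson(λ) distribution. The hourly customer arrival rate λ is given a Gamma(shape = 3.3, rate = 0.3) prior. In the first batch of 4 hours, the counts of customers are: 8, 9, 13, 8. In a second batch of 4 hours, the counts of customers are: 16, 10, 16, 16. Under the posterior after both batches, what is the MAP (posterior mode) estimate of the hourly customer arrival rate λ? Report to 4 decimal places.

11.8434

With a Gamma(shape α, rate β) prior, the Poisson likelihood is conjugate: the posterior is Gamma(α + ΣXᵢ, β + n).
Batch 1: sum of counts S = 38 over n = 4 hours.
After batch 1: Gamma(α+S, β+n) = Gamma(3.3+38, 0.3+4) = Gamma(41.3, 4.3).
Batch 2: sum of counts S = 58 over n = 4 hours.
After batch 2: Gamma(α+S, β+n) = Gamma(41.3+58, 4.3+4) = Gamma(99.3, 8.3).
Mode of Gamma(α,β) for α≥1 is (α−1)/β = 98.3/8.3 = 11.8434.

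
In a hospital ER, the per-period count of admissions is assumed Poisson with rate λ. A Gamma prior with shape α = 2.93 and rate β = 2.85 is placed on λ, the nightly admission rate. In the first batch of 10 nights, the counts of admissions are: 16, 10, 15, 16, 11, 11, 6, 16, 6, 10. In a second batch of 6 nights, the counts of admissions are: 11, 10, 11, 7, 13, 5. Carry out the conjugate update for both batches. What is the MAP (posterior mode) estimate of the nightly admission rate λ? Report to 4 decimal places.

With a Gamma(shape α, rate β) prior, the Poisson likelihood is conjugate: the posterior is Gamma(α + ΣXᵢ, β + n).
Batch 1: sum of counts S = 117 over n = 10 nights.
After batch 1: Gamma(α+S, β+n) = Gamma(2.93+117, 2.85+10) = Gamma(119.93, 12.85).
Batch 2: sum of counts S = 57 over n = 6 nights.
After batch 2: Gamma(α+S, β+n) = Gamma(119.93+57, 12.85+6) = Gamma(176.93, 18.85).
Mode of Gamma(α,β) for α≥1 is (α−1)/β = 175.93/18.85 = 9.3332.

9.3332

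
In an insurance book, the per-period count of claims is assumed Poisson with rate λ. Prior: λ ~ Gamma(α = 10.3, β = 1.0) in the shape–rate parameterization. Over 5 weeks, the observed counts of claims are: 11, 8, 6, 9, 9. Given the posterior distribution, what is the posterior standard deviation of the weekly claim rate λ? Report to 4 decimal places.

1.2168

With a Gamma(shape α, rate β) prior, the Poisson likelihood is conjugate: the posterior is Gamma(α + ΣXᵢ, β + n).
Sum of counts S = 43 over n = 5 weeks.
Posterior: Gamma(α+S, β+n) = Gamma(10.3+43, 1.0+5) = Gamma(53.3, 6.0).
SD = √α/β = √53.3/6.0 = 1.2168.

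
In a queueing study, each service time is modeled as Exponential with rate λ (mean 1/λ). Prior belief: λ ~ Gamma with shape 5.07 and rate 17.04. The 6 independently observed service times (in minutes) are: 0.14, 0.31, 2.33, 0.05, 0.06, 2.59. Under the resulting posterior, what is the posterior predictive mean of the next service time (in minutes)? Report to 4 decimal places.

2.2363

With a Gamma(shape α, rate β) prior on the exponential rate λ, the posterior after n observations with total T = Σxᵢ is Gamma(α+n, β+T).
Sum of observations T = 5.48 minutes; n = 6.
Posterior: Gamma(5.07+6, 17.04+5.48) = Gamma(11.07, 22.52).
The predictive distribution for the next observation is Lomax; its mean is β/(α−1) = 22.52/10.07 = 2.2363.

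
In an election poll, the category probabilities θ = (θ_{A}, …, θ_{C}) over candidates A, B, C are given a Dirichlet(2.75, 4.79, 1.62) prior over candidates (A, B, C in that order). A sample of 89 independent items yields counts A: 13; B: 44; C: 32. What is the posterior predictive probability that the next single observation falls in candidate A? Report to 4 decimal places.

0.1605

The Dirichlet prior is conjugate to the Multinomial likelihood: each posterior αⱼ = prior αⱼ + observed count nⱼ.
Posterior concentration: (15.75, 48.79, 33.62), total = 98.16.
P(next = A | data) = α_{A}/Σα = 0.1605.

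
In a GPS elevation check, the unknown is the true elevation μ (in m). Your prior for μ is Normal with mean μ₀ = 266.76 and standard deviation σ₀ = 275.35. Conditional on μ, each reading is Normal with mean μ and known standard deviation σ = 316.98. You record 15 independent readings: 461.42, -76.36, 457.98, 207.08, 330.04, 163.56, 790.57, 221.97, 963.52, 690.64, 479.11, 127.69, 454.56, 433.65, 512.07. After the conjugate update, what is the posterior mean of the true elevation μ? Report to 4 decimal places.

402.5069

For Normal data with known variance σ², a Normal(μ₀, σ₀²) prior on μ is conjugate. Posterior precision = 1/σ₀² + n/σ²; posterior mean is the precision-weighted average of μ₀ and x̄.
Σxᵢ = 461.42 + (-76.36) + 457.98 + 207.08 + 330.04 + 163.56 + 790.57 + 221.97 + 963.52 + 690.64 + 479.11 + 127.69 + 454.56 + 433.65 + 512.07 = 6217.5, so n·x̄ = 6217.5.
σ₀² = 275.35² = 75817.6225, σ² = 316.98² = 100476.3204; σ² + n·σ₀² = 100476.3204 + 15·75817.6225 = 1237740.6579.
Posterior mean = (μ₀/σ₀² + n·x̄/σ²)/(1/σ₀² + n/σ²) = (σ²·μ₀ + σ₀²·n·x̄)/(σ² + n·σ₀²) = (100476.3204·266.76 + 75817.6225·6217.5)/1237740.6579 = 498199131.123654/1237740.6579 = 402.5069.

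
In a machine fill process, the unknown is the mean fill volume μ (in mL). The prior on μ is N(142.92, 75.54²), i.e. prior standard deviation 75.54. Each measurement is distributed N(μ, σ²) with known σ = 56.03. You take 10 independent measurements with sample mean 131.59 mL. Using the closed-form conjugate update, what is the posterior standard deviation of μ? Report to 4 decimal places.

For Normal data with known variance σ², a Normal(μ₀, σ₀²) prior on μ is conjugate. Posterior precision = 1/σ₀² + n/σ²; posterior mean is the precision-weighted average of μ₀ and x̄.
σ₀² = 75.54² = 5706.2916, σ² = 56.03² = 3139.3609; σ² + n·σ₀² = 3139.3609 + 10·5706.2916 = 60202.2769.
Posterior precision = 1/σ₀² + n/σ² = 1/5706.2916 + 10/3139.3609 = (σ² + n·σ₀²)/(σ₀²σ²) = 60202.2769/(5706.2916·3139.3609); posterior variance σₙ² = σ₀²σ²/(σ² + n·σ₀²) = 5706.2916·3139.3609/60202.2769 = 297.565302.
Posterior SD = √σₙ² = √(5706.2916·3139.3609/60202.2769) = 17.2501.

17.2501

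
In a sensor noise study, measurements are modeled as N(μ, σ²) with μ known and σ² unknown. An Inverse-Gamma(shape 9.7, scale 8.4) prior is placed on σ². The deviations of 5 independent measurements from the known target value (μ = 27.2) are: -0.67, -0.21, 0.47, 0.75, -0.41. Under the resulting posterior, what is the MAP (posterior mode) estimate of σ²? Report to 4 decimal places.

With known mean μ and an Inverse-Gamma(α, β) prior on σ², the Normal likelihood is conjugate: posterior is Inv-Gamma(α + n/2, β + Σ(xᵢ−μ)²/2).
Σ(xᵢ−μ)² = (-0.67)² + (-0.21)² + (0.47)² + (0.75)² + (-0.41)² = 1.4445.
Posterior: Inv-Gamma(9.7 + 5/2, 8.4 + 1.4445/2) = Inv-Gamma(12.20, 9.12225).
Mode = β/(α+1) = 9.12225/13.20 = 0.6911.

0.6911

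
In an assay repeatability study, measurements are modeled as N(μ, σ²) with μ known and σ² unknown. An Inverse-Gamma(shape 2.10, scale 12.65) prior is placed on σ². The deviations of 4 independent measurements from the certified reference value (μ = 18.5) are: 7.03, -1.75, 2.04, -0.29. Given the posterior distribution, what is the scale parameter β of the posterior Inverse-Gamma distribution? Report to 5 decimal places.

41.01455

With known mean μ and an Inverse-Gamma(α, β) prior on σ², the Normal likelihood is conjugate: posterior is Inv-Gamma(α + n/2, β + Σ(xᵢ−μ)²/2).
Σ(xᵢ−μ)² = (7.03)² + (-1.75)² + (2.04)² + (-0.29)² = 56.7291.
Posterior: Inv-Gamma(2.10 + 4/2, 12.65 + 56.7291/2) = Inv-Gamma(4.10, 41.01455).
Posterior β = 41.01455.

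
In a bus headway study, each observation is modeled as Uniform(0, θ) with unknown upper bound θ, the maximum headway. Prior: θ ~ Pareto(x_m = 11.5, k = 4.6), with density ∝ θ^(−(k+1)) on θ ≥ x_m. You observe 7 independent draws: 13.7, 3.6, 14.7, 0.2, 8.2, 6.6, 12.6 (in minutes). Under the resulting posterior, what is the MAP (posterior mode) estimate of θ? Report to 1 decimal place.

A Pareto(scale x_m, shape k) prior on the upper bound θ of Uniform(0, θ) is conjugate: posterior is Pareto(max(x_m, max xᵢ), k + n).
Sample maximum = 14.7; prior scale x_m = 11.5 → posterior scale = max = 14.7.
Posterior shape = 4.6 + 7 = 11.6.
The Pareto density is decreasing on [x_m, ∞), so the mode is x_m = 14.7.

14.7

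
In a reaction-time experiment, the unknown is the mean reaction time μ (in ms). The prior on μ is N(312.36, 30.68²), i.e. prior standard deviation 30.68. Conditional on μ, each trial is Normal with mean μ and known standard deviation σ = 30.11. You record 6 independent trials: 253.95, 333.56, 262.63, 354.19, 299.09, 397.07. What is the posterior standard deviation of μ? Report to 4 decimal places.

For Normal data with known variance σ², a Normal(μ₀, σ₀²) prior on μ is conjugate. Posterior precision = 1/σ₀² + n/σ²; posterior mean is the precision-weighted average of μ₀ and x̄.
σ₀² = 30.68² = 941.2624, σ² = 30.11² = 906.6121; σ² + n·σ₀² = 906.6121 + 6·941.2624 = 6554.1865.
Posterior precision = 1/σ₀² + n/σ² = 1/941.2624 + 6/906.6121 = (σ² + n·σ₀²)/(σ₀²σ²) = 6554.1865/(941.2624·906.6121); posterior variance σₙ² = σ₀²σ²/(σ² + n·σ₀²) = 941.2624·906.6121/6554.1865 = 130.200732.
Posterior SD = √σₙ² = √(941.2624·906.6121/6554.1865) = 11.4106.

11.4106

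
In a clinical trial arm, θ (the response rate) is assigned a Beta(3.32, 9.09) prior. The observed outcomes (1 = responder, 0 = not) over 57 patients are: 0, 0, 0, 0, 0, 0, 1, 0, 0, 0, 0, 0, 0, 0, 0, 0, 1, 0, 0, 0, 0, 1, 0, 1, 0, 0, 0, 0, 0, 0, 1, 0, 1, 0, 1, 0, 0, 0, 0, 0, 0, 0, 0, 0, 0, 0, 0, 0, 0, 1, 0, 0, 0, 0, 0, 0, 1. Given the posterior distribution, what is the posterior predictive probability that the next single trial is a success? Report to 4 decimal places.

0.1775

The Beta prior is conjugate to a Binomial/Bernoulli likelihood; the update adds successes to α and failures to β.
Posterior: Beta(α+k, β+n−k) = Beta(3.32+9, 9.09+48) = Beta(12.32, 57.09).
For a single future Bernoulli trial, P(success | data) = α/(α+β) = 0.1775.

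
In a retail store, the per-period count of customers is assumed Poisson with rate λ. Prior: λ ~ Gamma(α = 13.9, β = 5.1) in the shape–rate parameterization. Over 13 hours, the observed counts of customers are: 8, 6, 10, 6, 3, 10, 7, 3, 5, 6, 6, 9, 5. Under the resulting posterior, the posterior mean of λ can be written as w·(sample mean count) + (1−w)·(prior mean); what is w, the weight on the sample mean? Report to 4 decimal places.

With a Gamma(shape α, rate β) prior, the Poisson likelihood is conjugate: the posterior is Gamma(α + ΣXᵢ, β + n).
Posterior mean = (α₀+S)/(β₀+n) = [n/(β₀+n)]·(S/n) + [β₀/(β₀+n)]·(α₀/β₀), so only n and β₀ enter the weight.
Weight on data w = n/(β₀+n) = 13/(5.1+13) = 13/18.1 = 0.7182.

0.7182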